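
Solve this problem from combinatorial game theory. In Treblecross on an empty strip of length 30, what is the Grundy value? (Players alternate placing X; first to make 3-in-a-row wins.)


Treblecross: place X on empty cells; 3-in-a-row wins.
Playing within two cells of an existing X lets the opponent win at once, so sensible play treats the cells i-2..i+2 around each X as dead. The player left with no safe cell loses, so this is a normal-play take-away game on strips of safe cells.
Placing X at cell i (0-indexed) of a strip of k safe cells leaves independent strips of sizes max(0, i-2) and max(0, k-i-3). Hence G(k) = mex{ G(max(0,i-2)) XOR G(max(0,k-i-3)) : 0 <= i < k }, with G(0) = 0.
G(1): splits (0,0):0^0=0 -> mex({0}) = 1
G(2): splits (0,0):0^0=0 -> mex({0}) = 1
G(3): splits (0,0):0^0=0 -> mex({0}) = 1
G(4): splits (0,1):0^1=1 (0,0):0^0=0 -> mex({0, 1}) = 2
G(5): splits (0,2):0^1=1 (0,1):0^1=1 (0,0):0^0=0 -> mex({0, 1}) = 2
G(6) = mex({1}) = 0
G(7) = mex({0, 1, 2}) = 3
G(8) = mex({0, 1, 2}) = 3
G(9) = mex({0, 2}) = 1
G(10) = mex({0, 2, 3}) = 1
G(11) = mex({0, 3}) = 1
G(12) = mex({1, 3}) = 0
G(13) = mex({0, 1, 2, 3}) = 4
G(14) = mex({0, 1, 2}) = 3
G(15) = mex({0, 1, 2}) = 3
G(16) = mex({0, 1, 2, 4}) = 3
G(17) = mex({0, 1, 3, 4}) = 2
G(18) = mex({0, 1, 3, 4}) = 2
G(19) = mex({0, 1, 3, 5}) = 2
G(20) = mex({0, 1, 2, 3, 5}) = 4
G(21) = mex({0, 1, 2, 3, 5}) = 4
G(22) = mex({1, 2, 6}) = 0
G(23) = mex({0, 1, 2, 3, 4, 6}) = 5
G(24) = mex({0, 1, 2, 3, 4}) = 5
G(25) = mex({0, 1, 3, 4, 7}) = 2
G(26) = mex({0, 1, 3, 4, 5, 7}) = 2
G(27) = mex({0, 1, 3, 5}) = 2
G(28) = mex({0, 1, 2, 5}) = 3
G(29) = mex({0, 1, 2, 4, 5, 6}) = 3
G(30) = mex({1, 2, 4, 6}) = 0
Therefore G(30) = 0.

0


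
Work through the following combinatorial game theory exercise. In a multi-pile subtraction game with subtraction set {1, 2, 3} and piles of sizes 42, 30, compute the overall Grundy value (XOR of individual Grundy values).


Subtraction set: {1, 2, 3}
For this subtraction set, G(n) = n mod 4 (period = max + 1 = 4).
Pile 1 (size 42): G(42) = 42 mod 4 = 2
Pile 2 (size 30): G(30) = 30 mod 4 = 2
Total Grundy value = XOR of all: 2 XOR 2 = 0

0


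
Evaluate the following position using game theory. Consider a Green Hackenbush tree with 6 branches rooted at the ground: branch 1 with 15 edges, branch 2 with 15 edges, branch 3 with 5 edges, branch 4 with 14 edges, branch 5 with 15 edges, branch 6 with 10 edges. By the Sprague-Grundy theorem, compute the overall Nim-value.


The tree has 6 branches from the ground vertex.
In Green Hackenbush, the Nim-value of a simple path of length k is k.
Branch 1: length 15, Nim-value = 15
Branch 2: length 15, Nim-value = 15
Branch 3: length 5, Nim-value = 5
Branch 4: length 14, Nim-value = 14
Branch 5: length 15, Nim-value = 15
Branch 6: length 10, Nim-value = 10
Total Nim-value = XOR of all branch values:
0 XOR 15 = 15
15 XOR 15 = 0
0 XOR 5 = 5
5 XOR 14 = 11
11 XOR 15 = 4
4 XOR 10 = 14
Nim-value of the tree = 14

14


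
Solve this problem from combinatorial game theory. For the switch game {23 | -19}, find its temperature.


The game is {23 | -19}, a switch {a | b} with numbers a > b.
Cooling {a | b} by t gives {a - t | b + t}, which stops being hot when a - t = b + t, i.e. at t = (a - b)/2. So the temperature of a switch is (a - b)/2.
Temperature = (Left option - Right option) / 2
= (23 - (-19)) / 2
= 42 / 2
= 21

21


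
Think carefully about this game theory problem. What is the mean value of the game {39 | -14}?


Game = {39 | -14}, a switch {a | b} with numbers a > b.
Its thermograph has left wall a - t and right wall b + t, which meet at t = (a - b)/2, where both equal (a + b)/2. So the mast (mean value) is at (a + b)/2.
Mean = (39 + (-14))/2 = 25/2 = 25/2

25/2


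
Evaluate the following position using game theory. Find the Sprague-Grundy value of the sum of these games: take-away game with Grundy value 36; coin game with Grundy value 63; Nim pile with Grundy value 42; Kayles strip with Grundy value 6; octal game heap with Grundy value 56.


By the Sprague-Grundy theorem, the Grundy value of a sum of games is the XOR of individual Grundy values.
take-away game: Grundy value = 36. Running XOR: 0 XOR 36 = 36
coin game: Grundy value = 63. Running XOR: 36 XOR 63 = 27
Nim pile: Grundy value = 42. Running XOR: 27 XOR 42 = 49
Kayles strip: Grundy value = 6. Running XOR: 49 XOR 6 = 55
octal game heap: Grundy value = 56. Running XOR: 55 XOR 56 = 15
The combined Grundy value is 15.

15


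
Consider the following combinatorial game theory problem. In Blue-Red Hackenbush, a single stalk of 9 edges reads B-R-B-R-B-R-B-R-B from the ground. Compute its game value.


Edges (from ground): B-R-B-R-B-R-B-R-B
By Berlekamp's sign-expansion rule, a Blue-Red Hackenbush stalk has the value of the surreal number whose sign sequence is the edge sequence with B -> + and R -> -.
Sign sequence: +-+-+-+-+
Trace the sign expansion in the surreal number tree, starting from 0:
Edge 1: B (sign +) -> bounds (0, +inf), value = 1
Edge 2: R (sign -) -> bounds (0, 1), value = 1/2
Edge 3: B (sign +) -> bounds (1/2, 1), value = 3/4
Edge 4: R (sign -) -> bounds (1/2, 3/4), value = 5/8
Edge 5: B (sign +) -> bounds (5/8, 3/4), value = 11/16
Edge 6: R (sign -) -> bounds (5/8, 11/16), value = 21/32
Edge 7: B (sign +) -> bounds (21/32, 11/16), value = 43/64
Edge 8: R (sign -) -> bounds (21/32, 43/64), value = 85/128
Edge 9: B (sign +) -> bounds (85/128, 43/64), value = 171/256
Game value = 171/256

171/256


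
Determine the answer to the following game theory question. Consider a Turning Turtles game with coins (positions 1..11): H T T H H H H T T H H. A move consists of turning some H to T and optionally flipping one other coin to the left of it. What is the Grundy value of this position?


Coins: H T T H H H H T T H H
Key fact: a single head at position k behaves exactly like a Nim heap of size k (turning it to T and optionally flipping a coin at j < k corresponds to moving the heap from k to j, or to 0), and heads combine as a disjunctive sum (two heads at the same place would cancel, matching j XOR j = 0). So the Nim-value is the XOR of the 1-indexed positions of the heads.
Face-up positions (1-indexed): [1, 4, 5, 6, 7, 10, 11]
XOR 0 with 1: 0 XOR 1 = 1
XOR 1 with 4: 1 XOR 4 = 5
XOR 5 with 5: 5 XOR 5 = 0
XOR 0 with 6: 0 XOR 6 = 6
XOR 6 with 7: 6 XOR 7 = 1
XOR 1 with 10: 1 XOR 10 = 11
XOR 11 with 11: 11 XOR 11 = 0
Nim-value = 0

0


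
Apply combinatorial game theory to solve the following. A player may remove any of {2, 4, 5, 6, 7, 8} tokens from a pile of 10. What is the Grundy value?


The subtraction set is S = {2, 4, 5, 6, 7, 8}.
G(k) = mex{ G(k - s) : s in S, s <= k }. We compute iteratively: G(0) = 0.
G(1) = mex({}) = 0
G(2) = mex({0}) = 1
G(3) = mex({0}) = 1
G(4) = mex({0, 1}) = 2
G(5) = mex({0, 1}) = 2
G(6) = mex({0, 1, 2}) = 3
G(7) = mex({0, 1, 2}) = 3
G(8) = mex({0, 1, 2, 3}) = 4
G(9) = mex({0, 1, 2, 3}) = 4
G(10) = mex({1, 2, 3, 4}) = 0
Therefore G(10) = 0.

0


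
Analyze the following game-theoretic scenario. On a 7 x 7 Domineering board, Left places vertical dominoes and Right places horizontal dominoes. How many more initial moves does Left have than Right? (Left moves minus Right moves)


Board is 7 x 7 (rows x cols).
Left (vertical) placements: (rows-1) * cols = 6 * 7 = 42
Right (horizontal) placements: rows * (cols-1) = 7 * 6 = 42
Advantage = Left - Right = 42 - 42 = 0

0


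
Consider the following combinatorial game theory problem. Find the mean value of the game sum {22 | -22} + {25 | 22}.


G1 = {22 | -22}, G2 = {25 | 22}
Each is a switch {a | b} with numbers a > b; its mean value is (a + b)/2, and mean value is additive over game sums: m(G1 + G2) = m(G1) + m(G2).
Mean of G1 = (22 + (-22))/2 = 0/2 = 0
Mean of G2 = (25 + (22))/2 = 47/2 = 47/2
Mean of G1 + G2 = 0 + 47/2 = 47/2

47/2


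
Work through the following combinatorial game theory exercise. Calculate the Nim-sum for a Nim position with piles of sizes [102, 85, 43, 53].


We need the XOR (exclusive or) of all pile sizes.
After XOR-ing pile 1 (size 102): 0 XOR 102 = 102
After XOR-ing pile 2 (size 85): 102 XOR 85 = 51
After XOR-ing pile 3 (size 43): 51 XOR 43 = 24
After XOR-ing pile 4 (size 53): 24 XOR 53 = 45
The Nim-value of this position is 45.

45


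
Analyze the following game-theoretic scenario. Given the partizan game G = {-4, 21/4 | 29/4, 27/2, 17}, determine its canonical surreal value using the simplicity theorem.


Left options: {-4, 21/4}, max = 21/4
Right options: {29/4, 27/2, 17}, min = 29/4
All options are numbers and max(Left) < min(Right), so by the simplicity theorem the value is the simplest (earliest-born) number strictly between 21/4 and 29/4.
Integers 6 through 7 all lie strictly between 21/4 and 29/4.
Among integers, the simplest (lowest birthday = smallest |n|; 0 is born on day 0, +-n on day n) is 6.
No non-integer in the interval can be simpler: if x is a non-integer in the interval, then floor(x) or ceil(x) also lies in the interval (the interval contains an integer), and both are proper prefixes of x's sign expansion, i.e. born earlier. So the game value is 6.
Game value = 6

6


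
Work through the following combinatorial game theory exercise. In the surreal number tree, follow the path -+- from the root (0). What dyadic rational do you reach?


Sign expansion: -+-
Rule: track bounds (lo, hi), initially (-inf, +inf). On '+', the current value becomes lo and we move to the simplest number in (value, hi): value + 1 if hi = +inf, otherwise the midpoint (value + hi)/2. On '-', the current value becomes hi and we move to value - 1 if lo = -inf, otherwise the midpoint (lo + value)/2.
Start at 0.
Step 1: sign = -, move left. Bounds: (-inf, 0). Value = -1
Step 2: sign = +, move right. Bounds: (-1, 0). Value = -1/2
Step 3: sign = -, move left. Bounds: (-1, -1/2). Value = -3/4
The surreal number with sign expansion -+- is -3/4.

-3/4


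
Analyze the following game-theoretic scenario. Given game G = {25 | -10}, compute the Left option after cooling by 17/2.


Original game: {25 | -10} (a switch {a | b} with a > b).
Cooling by t (for t below the temperature (a - b)/2 = 35/2) taxes each move by t: {a | b} cooled by t is {a - t | b + t}.
Cooling amount: t = 17/2
Cooled Left option: 25 - 17/2 = 33/2
Cooled Right option: -10 + 17/2 = -3/2
Cooled game: {33/2 | -3/2}
Left option = 33/2

33/2


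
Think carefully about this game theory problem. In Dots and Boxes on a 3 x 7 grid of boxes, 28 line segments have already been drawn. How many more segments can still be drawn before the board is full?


Grid: 3 x 7 boxes, i.e. 4 rows and 8 columns of dots.
Horizontal edges: (rows + 1) * cols = 4 * 7 = 28
Vertical edges: rows * (cols + 1) = 3 * 8 = 24
Total edges: 28 + 24 = 52
Edges drawn: 28
Remaining: 52 - 28 = 24

24


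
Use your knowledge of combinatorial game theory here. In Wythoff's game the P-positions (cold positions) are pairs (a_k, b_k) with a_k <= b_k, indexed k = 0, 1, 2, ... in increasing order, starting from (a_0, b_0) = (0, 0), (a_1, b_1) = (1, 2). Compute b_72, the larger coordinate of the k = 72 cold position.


By Wythoff's theorem, a_k = floor(k * phi) and b_k = floor(k * phi^2) = a_k + k, where phi = (1 + sqrt(5))/2 is the golden ratio.
phi = (1 + sqrt(5))/2 = 1.618034
phi^2 = phi + 1 = 2.618034
k = 72
k * phi^2 = 72 * 2.618034 = 188.498447
b_72 = floor(k * phi^2) = 188 (check: a_72 + k = 116 + 72 = 188)

188


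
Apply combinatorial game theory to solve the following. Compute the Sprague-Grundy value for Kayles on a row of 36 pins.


Kayles: a move removes 1 or 2 adjacent pins from a contiguous row.
Removing pins from a row of k leaves two independent rows (a, b) with a + b = k - 1 (one pin) or a + b = k - 2 (two pins); an end removal gives a = 0.
By Sprague-Grundy, G(k) = mex{ G(a) XOR G(b) } over all these splits. G(0) = 0.
G(1): splits (0,0):0^0=0 -> mex({0}) = 1
G(2): splits (0,1):0^1=1 (0,0):0^0=0 -> mex({0, 1}) = 2
G(3): splits (0,2):0^2=2 (1,1):1^1=0 (0,1):0^1=1 -> mex({0, 1, 2}) = 3
G(4): splits (0,3):0^3=3 (1,2):1^2=3 (0,2):0^2=2 (1,1):1^1=0 -> mex({0, 2, 3}) = 1
G(5): splits (0,4):0^1=1 (1,3):1^3=2 (2,2):2^2=0 (0,3):0^3=3 (1,2):1^2=3 -> mex({0, 1, 2, 3}) = 4
G(6) = mex({0, 1, 2, 4}) = 3
G(7) = mex({0, 1, 3, 4, 5}) = 2
G(8) = mex({0, 2, 3, 5, 6}) = 1
G(9) = mex({0, 1, 2, 3, 6, 7}) = 4
G(10) = mex({0, 1, 3, 4, 5, 7}) = 2
G(11) = mex({0, 1, 2, 3, 4, 5}) = 6
G(12) = mex({0, 1, 2, 3, 5, 6, 7}) = 4
G(13) = mex({0, 2, 3, 4, 6, 7}) = 1
G(14) = mex({0, 1, 4, 5, 6, 7}) = 2
G(15) = mex({0, 1, 2, 3, 4, 5, 6}) = 7
G(16) = mex({0, 2, 3, 5, 6, 7}) = 1
G(17) = mex({0, 1, 2, 3, 5, 6, 7}) = 4
G(18) = mex({0, 1, 2, 4, 5, 6}) = 3
G(19) = mex({0, 1, 3, 4, 5, 7}) = 2
G(20) = mex({0, 2, 3, 4, 5, 6, 7}) = 1
G(21) = mex({0, 1, 2, 3, 5, 6, 7}) = 4
G(22) = mex({0, 1, 2, 3, 4, 5, 7}) = 6
G(23) = mex({0, 1, 2, 3, 4, 5, 6}) = 7
G(24) = mex({0, 1, 2, 3, 5, 6, 7}) = 4
G(25) = mex({0, 2, 3, 4, 6, 7}) = 1
G(26) = mex({0, 1, 3, 4, 5, 6, 7}) = 2
G(27) = mex({0, 1, 2, 3, 4, 5, 6, 7}) = 8
G(28) = mex({0, 1, 2, 3, 4, 6, 7, 8}) = 5
G(29) = mex({0, 1, 2, 3, 5, 6, 7, 8, 9}) = 4
G(30) = mex({0, 1, 2, 3, 4, 5, 6, 9, 10}) = 7
G(31) = mex({0, 1, 3, 4, 5, 7, 10, 11}) = 2
G(32) = mex({0, 2, 3, 4, 5, 6, 7, 9, 11}) = 1
G(33) = mex({0, 1, 2, 3, 4, 5, 6, 7, 9, 12}) = 8
G(34) = mex({0, 1, 2, 3, 4, 5, 7, 8, 11, 12}) = 6
G(35) = mex({0, 1, 2, 3, 4, 5, 6, 8, 9, 10, 11}) = 7
G(36) = mex({0, 1, 2, 3, 5, 6, 7, 9, 10}) = 4
Therefore G(36) = 4.

4


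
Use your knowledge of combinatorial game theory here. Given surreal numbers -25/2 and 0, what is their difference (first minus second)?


x = -25/2, y = 0
Converting to common denominator: 2
x = -25/2, y = 0/2
x - y = -25/2 - 0 = -25/2

-25/2


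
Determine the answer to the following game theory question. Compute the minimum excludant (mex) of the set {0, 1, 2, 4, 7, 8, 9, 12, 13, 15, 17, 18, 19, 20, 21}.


Set = {0, 1, 2, 4, 7, 8, 9, 12, 13, 15, 17, 18, 19, 20, 21}
0 is in the set.
1 is in the set.
2 is in the set.
3 is NOT in the set. This is the mex.
mex = 3

3


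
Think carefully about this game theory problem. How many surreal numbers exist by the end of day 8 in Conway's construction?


Day 0: {|} = 0 is born. Count = 1.
Day n: the number of surreal numbers born by day n is 2^(n+1) - 1.
By day 0: 2^1 - 1 = 1
By day 1: 2^2 - 1 = 3
By day 2: 2^3 - 1 = 7
By day 3: 2^4 - 1 = 15
By day 4: 2^5 - 1 = 31
By day 5: 2^6 - 1 = 63
By day 6: 2^7 - 1 = 127
By day 7: 2^8 - 1 = 255
By day 8: 2^9 - 1 = 511
By day 8: 511 surreal numbers.

511


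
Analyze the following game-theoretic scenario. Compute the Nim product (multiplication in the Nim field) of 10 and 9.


Nim multiplication is bilinear over XOR: (u XOR v) * w = (u*w) XOR (v*w).
So we split each operand into its bit components and XOR the pairwise Nim products.
10 = 2 + 8 (as XOR of powers of 2).
9 = 1 + 8 (as XOR of powers of 2).
Using the standard Nim-product table on single bits:
  2*2 = 3,   2*4 = 8,   2*8 = 12,
  4*4 = 6,   4*8 = 11,  8*8 = 13,
and  1*x = x (identity), k*l = l*k (commutative).
Pairwise Nim products:
  2 * 1 = 2
  2 * 8 = 12
  8 * 1 = 8
  8 * 8 = 13
XOR them: 2 XOR 12 XOR 8 XOR 13 = 11.
Result: 10 * 9 = 11 (in Nim).

11


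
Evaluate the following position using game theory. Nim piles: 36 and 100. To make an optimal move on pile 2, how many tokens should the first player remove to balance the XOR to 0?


Piles: 36 and 100
Current XOR: 36 XOR 100 = 64 (non-zero, so this is an N-position).
To make the XOR zero, we need to find a move that balances the piles.
For pile 2 (size 100): target = 100 XOR 64 = 36
We reduce pile 2 from 100 to 36.
Tokens removed: 100 - 36 = 64
Verification: 36 XOR 36 = 0

64


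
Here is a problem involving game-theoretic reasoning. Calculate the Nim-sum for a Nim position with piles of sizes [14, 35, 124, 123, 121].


We need the XOR (exclusive or) of all pile sizes.
After XOR-ing pile 1 (size 14): 0 XOR 14 = 14
After XOR-ing pile 2 (size 35): 14 XOR 35 = 45
After XOR-ing pile 3 (size 124): 45 XOR 124 = 81
After XOR-ing pile 4 (size 123): 81 XOR 123 = 42
After XOR-ing pile 5 (size 121): 42 XOR 121 = 83
The Nim-value of this position is 83.

83


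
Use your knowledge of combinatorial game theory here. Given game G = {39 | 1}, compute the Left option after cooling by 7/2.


Original game: {39 | 1} (a switch {a | b} with a > b).
Cooling by t (for t below the temperature (a - b)/2 = 19) taxes each move by t: {a | b} cooled by t is {a - t | b + t}.
Cooling amount: t = 7/2
Cooled Left option: 39 - 7/2 = 71/2
Cooled Right option: 1 + 7/2 = 9/2
Cooled game: {71/2 | 9/2}
Left option = 71/2

71/2


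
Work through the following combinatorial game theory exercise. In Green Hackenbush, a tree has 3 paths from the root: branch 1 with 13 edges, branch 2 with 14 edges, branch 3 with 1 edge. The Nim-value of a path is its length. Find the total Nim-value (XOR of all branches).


The tree has 3 branches from the ground vertex.
In Green Hackenbush, the Nim-value of a simple path of length k is k.
Branch 1: length 13, Nim-value = 13
Branch 2: length 14, Nim-value = 14
Branch 3: length 1, Nim-value = 1
Total Nim-value = XOR of all branch values:
0 XOR 13 = 13
13 XOR 14 = 3
3 XOR 1 = 2
Nim-value of the tree = 2

2


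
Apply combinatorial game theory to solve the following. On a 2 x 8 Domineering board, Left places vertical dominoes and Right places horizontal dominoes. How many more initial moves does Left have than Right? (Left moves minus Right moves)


Board is 2 x 8 (rows x cols).
Left (vertical) placements: (rows-1) * cols = 1 * 8 = 8
Right (horizontal) placements: rows * (cols-1) = 2 * 7 = 14
Advantage = Left - Right = 8 - 14 = -6

-6


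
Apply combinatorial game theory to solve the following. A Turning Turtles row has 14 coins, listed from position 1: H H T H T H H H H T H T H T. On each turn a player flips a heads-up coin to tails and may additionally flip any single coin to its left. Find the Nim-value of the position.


Coins: H H T H T H H H H T H T H T
Key fact: a single head at position k behaves exactly like a Nim heap of size k (turning it to T and optionally flipping a coin at j < k corresponds to moving the heap from k to j, or to 0), and heads combine as a disjunctive sum (two heads at the same place would cancel, matching j XOR j = 0). So the Nim-value is the XOR of the 1-indexed positions of the heads.
Face-up positions (1-indexed): [1, 2, 4, 6, 7, 8, 9, 11, 13]
XOR 0 with 1: 0 XOR 1 = 1
XOR 1 with 2: 1 XOR 2 = 3
XOR 3 with 4: 3 XOR 4 = 7
XOR 7 with 6: 7 XOR 6 = 1
XOR 1 with 7: 1 XOR 7 = 6
XOR 6 with 8: 6 XOR 8 = 14
XOR 14 with 9: 14 XOR 9 = 7
XOR 7 with 11: 7 XOR 11 = 12
XOR 12 with 13: 12 XOR 13 = 1
Nim-value = 1

1


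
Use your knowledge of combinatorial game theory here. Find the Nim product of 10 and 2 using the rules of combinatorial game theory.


Nim multiplication is bilinear over XOR: (u XOR v) * w = (u*w) XOR (v*w).
So we split each operand into its bit components and XOR the pairwise Nim products.
10 = 2 + 8 (as XOR of powers of 2).
2 = 2 (as XOR of powers of 2).
Using the standard Nim-product table on single bits:
  2*2 = 3,   2*4 = 8,   2*8 = 12,
  4*4 = 6,   4*8 = 11,  8*8 = 13,
and  1*x = x (identity), k*l = l*k (commutative).
Pairwise Nim products:
  2 * 2 = 3
  8 * 2 = 12
XOR them: 3 XOR 12 = 15.
Result: 10 * 2 = 15 (in Nim).

15


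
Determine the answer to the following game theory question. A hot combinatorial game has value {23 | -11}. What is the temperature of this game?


The game is {23 | -11}, a switch {a | b} with numbers a > b.
Cooling {a | b} by t gives {a - t | b + t}, which stops being hot when a - t = b + t, i.e. at t = (a - b)/2. So the temperature of a switch is (a - b)/2.
Temperature = (Left option - Right option) / 2
= (23 - (-11)) / 2
= 34 / 2
= 17

17


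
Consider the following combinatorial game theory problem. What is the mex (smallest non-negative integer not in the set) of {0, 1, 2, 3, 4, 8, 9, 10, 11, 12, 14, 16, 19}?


Set = {0, 1, 2, 3, 4, 8, 9, 10, 11, 12, 14, 16, 19}
0 is in the set.
1 is in the set.
2 is in the set.
3 is in the set.
4 is in the set.
5 is NOT in the set. This is the mex.
mex = 5

5


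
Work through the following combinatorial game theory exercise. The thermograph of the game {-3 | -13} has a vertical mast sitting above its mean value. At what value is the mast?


Game = {-3 | -13}, a switch {a | b} with numbers a > b.
Its thermograph has left wall a - t and right wall b + t, which meet at t = (a - b)/2, where both equal (a + b)/2. So the mast (mean value) is at (a + b)/2.
Mean = (-3 + (-13))/2 = -16/2 = -8

-8


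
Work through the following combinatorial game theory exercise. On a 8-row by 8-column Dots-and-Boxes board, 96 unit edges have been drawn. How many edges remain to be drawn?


Grid: 8 x 8 boxes, i.e. 9 rows and 9 columns of dots.
Horizontal edges: (rows + 1) * cols = 9 * 8 = 72
Vertical edges: rows * (cols + 1) = 8 * 9 = 72
Total edges: 72 + 72 = 144
Edges drawn: 96
Remaining: 144 - 96 = 48

48


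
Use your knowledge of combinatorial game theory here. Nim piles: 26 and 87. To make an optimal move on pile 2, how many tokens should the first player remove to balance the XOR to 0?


Piles: 26 and 87
Current XOR: 26 XOR 87 = 77 (non-zero, so this is an N-position).
To make the XOR zero, we need to find a move that balances the piles.
For pile 2 (size 87): target = 87 XOR 77 = 26
We reduce pile 2 from 87 to 26.
Tokens removed: 87 - 26 = 61
Verification: 26 XOR 26 = 0

61


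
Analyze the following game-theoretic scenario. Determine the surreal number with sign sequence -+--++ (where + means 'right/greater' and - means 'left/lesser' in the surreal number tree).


Sign expansion: -+--++
Rule: track bounds (lo, hi), initially (-inf, +inf). On '+', the current value becomes lo and we move to the simplest number in (value, hi): value + 1 if hi = +inf, otherwise the midpoint (value + hi)/2. On '-', the current value becomes hi and we move to value - 1 if lo = -inf, otherwise the midpoint (lo + value)/2.
Start at 0.
Step 1: sign = -, move left. Bounds: (-inf, 0). Value = -1
Step 2: sign = +, move right. Bounds: (-1, 0). Value = -1/2
Step 3: sign = -, move left. Bounds: (-1, -1/2). Value = -3/4
Step 4: sign = -, move left. Bounds: (-1, -3/4). Value = -7/8
Step 5: sign = +, move right. Bounds: (-7/8, -3/4). Value = -13/16
Step 6: sign = +, move right. Bounds: (-13/16, -3/4). Value = -25/32
The surreal number with sign expansion -+--++ is -25/32.

-25/32


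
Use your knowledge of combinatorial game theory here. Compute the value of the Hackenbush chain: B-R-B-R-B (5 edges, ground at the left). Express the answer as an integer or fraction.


Edges (from ground): B-R-B-R-B
By Berlekamp's sign-expansion rule, a Blue-Red Hackenbush stalk has the value of the surreal number whose sign sequence is the edge sequence with B -> + and R -> -.
Sign sequence: +-+-+
Trace the sign expansion in the surreal number tree, starting from 0:
Edge 1: B (sign +) -> bounds (0, +inf), value = 1
Edge 2: R (sign -) -> bounds (0, 1), value = 1/2
Edge 3: B (sign +) -> bounds (1/2, 1), value = 3/4
Edge 4: R (sign -) -> bounds (1/2, 3/4), value = 5/8
Edge 5: B (sign +) -> bounds (5/8, 3/4), value = 11/16
Game value = 11/16

11/16


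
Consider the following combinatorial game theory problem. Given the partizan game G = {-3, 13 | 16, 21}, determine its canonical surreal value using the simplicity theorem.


Left options: {-3, 13}, max = 13
Right options: {16, 21}, min = 16
All options are numbers and max(Left) < min(Right), so by the simplicity theorem the value is the simplest (earliest-born) number strictly between 13 and 16.
Integers 14 through 15 all lie strictly between 13 and 16.
Among integers, the simplest (lowest birthday = smallest |n|; 0 is born on day 0, +-n on day n) is 14.
No non-integer in the interval can be simpler: if x is a non-integer in the interval, then floor(x) or ceil(x) also lies in the interval (the interval contains an integer), and both are proper prefixes of x's sign expansion, i.e. born earlier. So the game value is 14.
Game value = 14

14


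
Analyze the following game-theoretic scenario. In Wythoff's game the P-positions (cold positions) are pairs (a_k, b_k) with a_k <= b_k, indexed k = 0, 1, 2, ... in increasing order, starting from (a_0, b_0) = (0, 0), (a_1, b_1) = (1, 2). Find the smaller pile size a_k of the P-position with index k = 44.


By Wythoff's theorem, a_k = floor(k * phi) and b_k = floor(k * phi^2) = a_k + k, where phi = (1 + sqrt(5))/2 is the golden ratio.
phi = (1 + sqrt(5))/2 = 1.618034
k = 44
k * phi = 44 * 1.618034 = 71.193496
a_44 = floor(k * phi) = 71

71


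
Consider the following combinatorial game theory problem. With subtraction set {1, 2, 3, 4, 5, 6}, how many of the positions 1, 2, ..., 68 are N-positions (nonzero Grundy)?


Subtraction set S = {1, 2, 3, 4, 5, 6}, so G(n) = n mod 7.
G(n) = 0 when n is a multiple of 7.
Multiples of 7 in [1, 68]: 9
N-positions (nonzero Grundy) = 68 - 9 = 59

59


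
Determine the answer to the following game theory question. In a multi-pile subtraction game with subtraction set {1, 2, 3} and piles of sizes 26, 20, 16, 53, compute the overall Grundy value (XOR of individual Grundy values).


Subtraction set: {1, 2, 3}
For this subtraction set, G(n) = n mod 4 (period = max + 1 = 4).
Pile 1 (size 26): G(26) = 26 mod 4 = 2
Pile 2 (size 20): G(20) = 20 mod 4 = 0
Pile 3 (size 16): G(16) = 16 mod 4 = 0
Pile 4 (size 53): G(53) = 53 mod 4 = 1
Total Grundy value = XOR of all: 2 XOR 0 XOR 0 XOR 1 = 3

3


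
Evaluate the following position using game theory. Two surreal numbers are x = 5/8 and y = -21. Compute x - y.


x = 5/8, y = -21
Converting to common denominator: 8
x = 5/8, y = -168/8
x - y = 5/8 - -21 = 173/8

173/8


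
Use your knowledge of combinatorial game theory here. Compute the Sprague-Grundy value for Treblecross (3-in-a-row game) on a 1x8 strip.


Treblecross: place X on empty cells; 3-in-a-row wins.
Playing within two cells of an existing X lets the opponent win at once, so sensible play treats the cells i-2..i+2 around each X as dead. The player left with no safe cell loses, so this is a normal-play take-away game on strips of safe cells.
Placing X at cell i (0-indexed) of a strip of k safe cells leaves independent strips of sizes max(0, i-2) and max(0, k-i-3). Hence G(k) = mex{ G(max(0,i-2)) XOR G(max(0,k-i-3)) : 0 <= i < k }, with G(0) = 0.
G(1): splits (0,0):0^0=0 -> mex({0}) = 1
G(2): splits (0,0):0^0=0 -> mex({0}) = 1
G(3): splits (0,0):0^0=0 -> mex({0}) = 1
G(4): splits (0,1):0^1=1 (0,0):0^0=0 -> mex({0, 1}) = 2
G(5): splits (0,2):0^1=1 (0,1):0^1=1 (0,0):0^0=0 -> mex({0, 1}) = 2
G(6) = mex({1}) = 0
G(7) = mex({0, 1, 2}) = 3
G(8) = mex({0, 1, 2}) = 3
Therefore G(8) = 3.

3


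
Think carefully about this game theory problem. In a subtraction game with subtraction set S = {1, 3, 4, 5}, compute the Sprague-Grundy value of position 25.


The subtraction set is S = {1, 3, 4, 5}.
G(k) = mex{ G(k - s) : s in S, s <= k }. We compute iteratively: G(0) = 0.
G(1) = mex({0}) = 1
G(2) = mex({1}) = 0
G(3) = mex({0}) = 1
G(4) = mex({0, 1}) = 2
G(5) = mex({0, 1, 2}) = 3
G(6) = mex({0, 1, 3}) = 2
G(7) = mex({0, 1, 2}) = 3
G(8) = mex({1, 2, 3}) = 0
G(9) = mex({0, 2, 3}) = 1
G(10) = mex({1, 2, 3}) = 0
G(11) = mex({0, 2, 3}) = 1
G(12) = mex({0, 1, 3}) = 2
Observe that G(8)..G(12) = 0, 1, 0, 1, 2 repeats G(0)..G(4) = 0, 1, 0, 1, 2.
For k >= max(S) = 5, G(k) is determined by the previous 5 values G(k-5)..G(k-1); a window of 5 consecutive values has recurred shifted by 8, so by induction G(k + 8) = G(k) for all k >= 0: the sequence is periodic from the start with period 8.
One period: G(0..7) = 0, 1, 0, 1, 2, 3, 2, 3.
25 mod 8 = 1, so G(25) = G(1) = 1.

1


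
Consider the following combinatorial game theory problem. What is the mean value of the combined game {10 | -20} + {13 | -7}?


G1 = {10 | -20}, G2 = {13 | -7}
Each is a switch {a | b} with numbers a > b; its mean value is (a + b)/2, and mean value is additive over game sums: m(G1 + G2) = m(G1) + m(G2).
Mean of G1 = (10 + (-20))/2 = -10/2 = -5
Mean of G2 = (13 + (-7))/2 = 6/2 = 3
Mean of G1 + G2 = -5 + 3 = -2

-2


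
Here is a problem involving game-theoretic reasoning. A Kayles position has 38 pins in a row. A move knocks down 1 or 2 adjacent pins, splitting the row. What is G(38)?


Kayles: a move removes 1 or 2 adjacent pins from a contiguous row.
Removing pins from a row of k leaves two independent rows (a, b) with a + b = k - 1 (one pin) or a + b = k - 2 (two pins); an end removal gives a = 0.
By Sprague-Grundy, G(k) = mex{ G(a) XOR G(b) } over all these splits. G(0) = 0.
G(1): splits (0,0):0^0=0 -> mex({0}) = 1
G(2): splits (0,1):0^1=1 (0,0):0^0=0 -> mex({0, 1}) = 2
G(3): splits (0,2):0^2=2 (1,1):1^1=0 (0,1):0^1=1 -> mex({0, 1, 2}) = 3
G(4): splits (0,3):0^3=3 (1,2):1^2=3 (0,2):0^2=2 (1,1):1^1=0 -> mex({0, 2, 3}) = 1
G(5): splits (0,4):0^1=1 (1,3):1^3=2 (2,2):2^2=0 (0,3):0^3=3 (1,2):1^2=3 -> mex({0, 1, 2, 3}) = 4
G(6) = mex({0, 1, 2, 4}) = 3
G(7) = mex({0, 1, 3, 4, 5}) = 2
G(8) = mex({0, 2, 3, 5, 6}) = 1
G(9) = mex({0, 1, 2, 3, 6, 7}) = 4
G(10) = mex({0, 1, 3, 4, 5, 7}) = 2
G(11) = mex({0, 1, 2, 3, 4, 5}) = 6
G(12) = mex({0, 1, 2, 3, 5, 6, 7}) = 4
G(13) = mex({0, 2, 3, 4, 6, 7}) = 1
G(14) = mex({0, 1, 4, 5, 6, 7}) = 2
G(15) = mex({0, 1, 2, 3, 4, 5, 6}) = 7
G(16) = mex({0, 2, 3, 5, 6, 7}) = 1
G(17) = mex({0, 1, 2, 3, 5, 6, 7}) = 4
G(18) = mex({0, 1, 2, 4, 5, 6}) = 3
G(19) = mex({0, 1, 3, 4, 5, 7}) = 2
G(20) = mex({0, 2, 3, 4, 5, 6, 7}) = 1
G(21) = mex({0, 1, 2, 3, 5, 6, 7}) = 4
G(22) = mex({0, 1, 2, 3, 4, 5, 7}) = 6
G(23) = mex({0, 1, 2, 3, 4, 5, 6}) = 7
G(24) = mex({0, 1, 2, 3, 5, 6, 7}) = 4
G(25) = mex({0, 2, 3, 4, 6, 7}) = 1
G(26) = mex({0, 1, 3, 4, 5, 6, 7}) = 2
G(27) = mex({0, 1, 2, 3, 4, 5, 6, 7}) = 8
G(28) = mex({0, 1, 2, 3, 4, 6, 7, 8}) = 5
G(29) = mex({0, 1, 2, 3, 5, 6, 7, 8, 9}) = 4
G(30) = mex({0, 1, 2, 3, 4, 5, 6, 9, 10}) = 7
G(31) = mex({0, 1, 3, 4, 5, 7, 10, 11}) = 2
G(32) = mex({0, 2, 3, 4, 5, 6, 7, 9, 11}) = 1
G(33) = mex({0, 1, 2, 3, 4, 5, 6, 7, 9, 12}) = 8
G(34) = mex({0, 1, 2, 3, 4, 5, 7, 8, 11, 12}) = 6
G(35) = mex({0, 1, 2, 3, 4, 5, 6, 8, 9, 10, 11}) = 7
G(36) = mex({0, 1, 2, 3, 5, 6, 7, 9, 10}) = 4
G(37) = mex({0, 2, 3, 4, 6, 7, 9, 10, 11, 12}) = 1
G(38) = mex({0, 1, 3, 4, 5, 6, 7, 9, 10, 11, 12}) = 2
Therefore G(38) = 2.

2


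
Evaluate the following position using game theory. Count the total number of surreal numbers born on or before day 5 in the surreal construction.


Day 0: {|} = 0 is born. Count = 1.
Day n: the number of surreal numbers born by day n is 2^(n+1) - 1.
By day 0: 2^1 - 1 = 1
By day 1: 2^2 - 1 = 3
By day 2: 2^3 - 1 = 7
By day 3: 2^4 - 1 = 15
By day 4: 2^5 - 1 = 31
By day 5: 2^6 - 1 = 63
By day 5: 63 surreal numbers.

63


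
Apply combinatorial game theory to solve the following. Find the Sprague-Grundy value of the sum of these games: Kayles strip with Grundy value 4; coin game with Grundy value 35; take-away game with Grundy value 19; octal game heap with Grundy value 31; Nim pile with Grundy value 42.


By the Sprague-Grundy theorem, the Grundy value of a sum of games is the XOR of individual Grundy values.
Kayles strip: Grundy value = 4. Running XOR: 0 XOR 4 = 4
coin game: Grundy value = 35. Running XOR: 4 XOR 35 = 39
take-away game: Grundy value = 19. Running XOR: 39 XOR 19 = 52
octal game heap: Grundy value = 31. Running XOR: 52 XOR 31 = 43
Nim pile: Grundy value = 42. Running XOR: 43 XOR 42 = 1
The combined Grundy value is 1.

1


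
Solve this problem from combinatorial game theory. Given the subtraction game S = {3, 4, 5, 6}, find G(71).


The subtraction set is S = {3, 4, 5, 6}.
G(k) = mex{ G(k - s) : s in S, s <= k }. We compute iteratively: G(0) = 0.
G(1) = mex({}) = 0
G(2) = mex({}) = 0
G(3) = mex({0}) = 1
G(4) = mex({0}) = 1
G(5) = mex({0}) = 1
G(6) = mex({0, 1}) = 2
G(7) = mex({0, 1}) = 2
G(8) = mex({0, 1}) = 2
G(9) = mex({1, 2}) = 0
G(10) = mex({1, 2}) = 0
G(11) = mex({1, 2}) = 0
G(12) = mex({0, 2}) = 1
G(13) = mex({0, 2}) = 1
G(14) = mex({0, 2}) = 1
Observe that G(9)..G(14) = 0, 0, 0, 1, 1, 1 repeats G(0)..G(5) = 0, 0, 0, 1, 1, 1.
For k >= max(S) = 6, G(k) is determined by the previous 6 values G(k-6)..G(k-1); a window of 6 consecutive values has recurred shifted by 9, so by induction G(k + 9) = G(k) for all k >= 0: the sequence is periodic from the start with period 9.
One period: G(0..8) = 0, 0, 0, 1, 1, 1, 2, 2, 2.
71 mod 9 = 8, so G(71) = G(8) = 2.

2


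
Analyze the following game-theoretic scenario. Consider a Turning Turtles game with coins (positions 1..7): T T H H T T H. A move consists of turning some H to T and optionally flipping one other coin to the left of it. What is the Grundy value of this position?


Coins: T T H H T T H
Key fact: a single head at position k behaves exactly like a Nim heap of size k (turning it to T and optionally flipping a coin at j < k corresponds to moving the heap from k to j, or to 0), and heads combine as a disjunctive sum (two heads at the same place would cancel, matching j XOR j = 0). So the Nim-value is the XOR of the 1-indexed positions of the heads.
Face-up positions (1-indexed): [3, 4, 7]
XOR 0 with 3: 0 XOR 3 = 3
XOR 3 with 4: 3 XOR 4 = 7
XOR 7 with 7: 7 XOR 7 = 0
Nim-value = 0

0


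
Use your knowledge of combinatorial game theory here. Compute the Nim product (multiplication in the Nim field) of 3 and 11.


Nim multiplication is bilinear over XOR: (u XOR v) * w = (u*w) XOR (v*w).
So we split each operand into its bit components and XOR the pairwise Nim products.
3 = 1 + 2 (as XOR of powers of 2).
11 = 1 + 2 + 8 (as XOR of powers of 2).
Using the standard Nim-product table on single bits:
  2*2 = 3,   2*4 = 8,   2*8 = 12,
  4*4 = 6,   4*8 = 11,  8*8 = 13,
and  1*x = x (identity), k*l = l*k (commutative).
Pairwise Nim products:
  1 * 1 = 1
  1 * 2 = 2
  1 * 8 = 8
  2 * 1 = 2
  2 * 2 = 3
  2 * 8 = 12
XOR them: 1 XOR 2 XOR 8 XOR 2 XOR 3 XOR 12 = 6.
Result: 3 * 11 = 6 (in Nim).

6


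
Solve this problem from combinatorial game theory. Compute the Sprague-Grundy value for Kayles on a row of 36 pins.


Kayles: a move removes 1 or 2 adjacent pins from a contiguous row.
Removing pins from a row of k leaves two independent rows (a, b) with a + b = k - 1 (one pin) or a + b = k - 2 (two pins); an end removal gives a = 0.
By Sprague-Grundy, G(k) = mex{ G(a) XOR G(b) } over all these splits. G(0) = 0.
G(1): splits (0,0):0^0=0 -> mex({0}) = 1
G(2): splits (0,1):0^1=1 (0,0):0^0=0 -> mex({0, 1}) = 2
G(3): splits (0,2):0^2=2 (1,1):1^1=0 (0,1):0^1=1 -> mex({0, 1, 2}) = 3
G(4): splits (0,3):0^3=3 (1,2):1^2=3 (0,2):0^2=2 (1,1):1^1=0 -> mex({0, 2, 3}) = 1
G(5): splits (0,4):0^1=1 (1,3):1^3=2 (2,2):2^2=0 (0,3):0^3=3 (1,2):1^2=3 -> mex({0, 1, 2, 3}) = 4
G(6) = mex({0, 1, 2, 4}) = 3
G(7) = mex({0, 1, 3, 4, 5}) = 2
G(8) = mex({0, 2, 3, 5, 6}) = 1
G(9) = mex({0, 1, 2, 3, 6, 7}) = 4
G(10) = mex({0, 1, 3, 4, 5, 7}) = 2
G(11) = mex({0, 1, 2, 3, 4, 5}) = 6
G(12) = mex({0, 1, 2, 3, 5, 6, 7}) = 4
G(13) = mex({0, 2, 3, 4, 6, 7}) = 1
G(14) = mex({0, 1, 4, 5, 6, 7}) = 2
G(15) = mex({0, 1, 2, 3, 4, 5, 6}) = 7
G(16) = mex({0, 2, 3, 5, 6, 7}) = 1
G(17) = mex({0, 1, 2, 3, 5, 6, 7}) = 4
G(18) = mex({0, 1, 2, 4, 5, 6}) = 3
G(19) = mex({0, 1, 3, 4, 5, 7}) = 2
G(20) = mex({0, 2, 3, 4, 5, 6, 7}) = 1
G(21) = mex({0, 1, 2, 3, 5, 6, 7}) = 4
G(22) = mex({0, 1, 2, 3, 4, 5, 7}) = 6
G(23) = mex({0, 1, 2, 3, 4, 5, 6}) = 7
G(24) = mex({0, 1, 2, 3, 5, 6, 7}) = 4
G(25) = mex({0, 2, 3, 4, 6, 7}) = 1
G(26) = mex({0, 1, 3, 4, 5, 6, 7}) = 2
G(27) = mex({0, 1, 2, 3, 4, 5, 6, 7}) = 8
G(28) = mex({0, 1, 2, 3, 4, 6, 7, 8}) = 5
G(29) = mex({0, 1, 2, 3, 5, 6, 7, 8, 9}) = 4
G(30) = mex({0, 1, 2, 3, 4, 5, 6, 9, 10}) = 7
G(31) = mex({0, 1, 3, 4, 5, 7, 10, 11}) = 2
G(32) = mex({0, 2, 3, 4, 5, 6, 7, 9, 11}) = 1
G(33) = mex({0, 1, 2, 3, 4, 5, 6, 7, 9, 12}) = 8
G(34) = mex({0, 1, 2, 3, 4, 5, 7, 8, 11, 12}) = 6
G(35) = mex({0, 1, 2, 3, 4, 5, 6, 8, 9, 10, 11}) = 7
G(36) = mex({0, 1, 2, 3, 5, 6, 7, 9, 10}) = 4
Therefore G(36) = 4.

4


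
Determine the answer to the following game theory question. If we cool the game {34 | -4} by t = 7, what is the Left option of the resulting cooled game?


Original game: {34 | -4} (a switch {a | b} with a > b).
Cooling by t (for t below the temperature (a - b)/2 = 19) taxes each move by t: {a | b} cooled by t is {a - t | b + t}.
Cooling amount: t = 7
Cooled Left option: 34 - 7 = 27
Cooled Right option: -4 + 7 = 3
Cooled game: {27 | 3}
Left option = 27

27


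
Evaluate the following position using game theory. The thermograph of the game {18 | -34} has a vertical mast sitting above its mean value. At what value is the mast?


Game = {18 | -34}, a switch {a | b} with numbers a > b.
Its thermograph has left wall a - t and right wall b + t, which meet at t = (a - b)/2, where both equal (a + b)/2. So the mast (mean value) is at (a + b)/2.
Mean = (18 + (-34))/2 = -16/2 = -8

-8


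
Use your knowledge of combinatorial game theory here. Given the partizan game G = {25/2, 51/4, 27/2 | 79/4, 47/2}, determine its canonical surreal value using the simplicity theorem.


Left options: {25/2, 51/4, 27/2}, max = 27/2
Right options: {79/4, 47/2}, min = 79/4
All options are numbers and max(Left) < min(Right), so by the simplicity theorem the value is the simplest (earliest-born) number strictly between 27/2 and 79/4.
Integers 14 through 19 all lie strictly between 27/2 and 79/4.
Among integers, the simplest (lowest birthday = smallest |n|; 0 is born on day 0, +-n on day n) is 14.
No non-integer in the interval can be simpler: if x is a non-integer in the interval, then floor(x) or ceil(x) also lies in the interval (the interval contains an integer), and both are proper prefixes of x's sign expansion, i.e. born earlier. So the game value is 14.
Game value = 14

14


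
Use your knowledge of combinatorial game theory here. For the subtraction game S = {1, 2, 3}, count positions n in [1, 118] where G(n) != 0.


Subtraction set S = {1, 2, 3}, so G(n) = n mod 4.
G(n) = 0 when n is a multiple of 4.
Multiples of 4 in [1, 118]: 29
N-positions (nonzero Grundy) = 118 - 29 = 89

89


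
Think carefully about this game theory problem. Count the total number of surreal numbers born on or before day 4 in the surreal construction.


Day 0: {|} = 0 is born. Count = 1.
Day n: the number of surreal numbers born by day n is 2^(n+1) - 1.
By day 0: 2^1 - 1 = 1
By day 1: 2^2 - 1 = 3
By day 2: 2^3 - 1 = 7
By day 3: 2^4 - 1 = 15
By day 4: 2^5 - 1 = 31
By day 4: 31 surreal numbers.

31


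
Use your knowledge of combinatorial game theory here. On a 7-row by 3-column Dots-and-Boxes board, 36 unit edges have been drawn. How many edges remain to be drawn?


Grid: 7 x 3 boxes, i.e. 8 rows and 4 columns of dots.
Horizontal edges: (rows + 1) * cols = 8 * 3 = 24
Vertical edges: rows * (cols + 1) = 7 * 4 = 28
Total edges: 24 + 28 = 52
Edges drawn: 36
Remaining: 52 - 36 = 16

16


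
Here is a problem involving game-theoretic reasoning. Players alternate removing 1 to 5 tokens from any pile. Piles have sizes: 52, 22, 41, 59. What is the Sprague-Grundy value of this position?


Subtraction set: {1, 2, 3, 4, 5}
For this subtraction set, G(n) = n mod 6 (period = max + 1 = 6).
Pile 1 (size 52): G(52) = 52 mod 6 = 4
Pile 2 (size 22): G(22) = 22 mod 6 = 4
Pile 3 (size 41): G(41) = 41 mod 6 = 5
Pile 4 (size 59): G(59) = 59 mod 6 = 5
Total Grundy value = XOR of all: 4 XOR 4 XOR 5 XOR 5 = 0

0


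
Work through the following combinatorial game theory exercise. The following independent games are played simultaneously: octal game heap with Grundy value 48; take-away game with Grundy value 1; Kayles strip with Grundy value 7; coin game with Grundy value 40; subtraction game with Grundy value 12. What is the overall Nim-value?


By the Sprague-Grundy theorem, the Grundy value of a sum of games is the XOR of individual Grundy values.
octal game heap: Grundy value = 48. Running XOR: 0 XOR 48 = 48
take-away game: Grundy value = 1. Running XOR: 48 XOR 1 = 49
Kayles strip: Grundy value = 7. Running XOR: 49 XOR 7 = 54
coin game: Grundy value = 40. Running XOR: 54 XOR 40 = 30
subtraction game: Grundy value = 12. Running XOR: 30 XOR 12 = 18
The combined Grundy value is 18.

18


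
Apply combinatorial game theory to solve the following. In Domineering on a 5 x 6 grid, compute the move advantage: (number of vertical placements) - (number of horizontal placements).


Board is 5 x 6 (rows x cols).
Left (vertical) placements: (rows-1) * cols = 4 * 6 = 24
Right (horizontal) placements: rows * (cols-1) = 5 * 5 = 25
Advantage = Left - Right = 24 - 25 = -1

-1
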